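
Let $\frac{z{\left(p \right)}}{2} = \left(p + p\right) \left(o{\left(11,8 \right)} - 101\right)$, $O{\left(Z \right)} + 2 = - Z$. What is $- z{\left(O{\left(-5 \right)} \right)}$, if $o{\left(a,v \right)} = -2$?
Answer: $1236$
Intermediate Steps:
$O{\left(Z \right)} = -2 - Z$
$z{\left(p \right)} = - 412 p$ ($z{\left(p \right)} = 2 \left(p + p\right) \left(-2 - 101\right) = 2 \cdot 2 p \left(-103\right) = 2 \left(- 206 p\right) = - 412 p$)
$- z{\left(O{\left(-5 \right)} \right)} = - \left(-412\right) \left(-2 - -5\right) = - \left(-412\right) \left(-2 + 5\right) = - \left(-412\right) 3 = \left(-1\right) \left(-1236\right) = 1236$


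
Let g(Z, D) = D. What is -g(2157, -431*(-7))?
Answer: -3017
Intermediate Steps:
-g(2157, -431*(-7)) = -(-431)*(-7) = -1*3017 = -3017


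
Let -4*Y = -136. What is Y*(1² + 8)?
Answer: 306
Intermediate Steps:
Y = 34 (Y = -¼*(-136) = 34)
Y*(1² + 8) = 34*(1² + 8) = 34*(1 + 8) = 34*9 = 306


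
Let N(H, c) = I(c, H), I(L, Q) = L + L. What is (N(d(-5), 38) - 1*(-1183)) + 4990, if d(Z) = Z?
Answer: 6249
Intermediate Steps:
I(L, Q) = 2*L
N(H, c) = 2*c
(N(d(-5), 38) - 1*(-1183)) + 4990 = (2*38 - 1*(-1183)) + 4990 = (76 + 1183) + 4990 = 1259 + 4990 = 6249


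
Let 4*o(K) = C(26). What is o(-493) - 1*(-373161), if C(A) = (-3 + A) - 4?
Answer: 1492663/4 ≈ 3.7317e+5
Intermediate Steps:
C(A) = -7 + A
o(K) = 19/4 (o(K) = (-7 + 26)/4 = (1/4)*19 = 19/4)
o(-493) - 1*(-373161) = 19/4 - 1*(-373161) = 19/4 + 373161 = 1492663/4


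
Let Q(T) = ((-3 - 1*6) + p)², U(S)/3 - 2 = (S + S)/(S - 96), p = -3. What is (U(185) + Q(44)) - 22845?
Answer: -2018745/89 ≈ -22683.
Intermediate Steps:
U(S) = 6 + 6*S/(-96 + S) (U(S) = 6 + 3*((S + S)/(S - 96)) = 6 + 3*((2*S)/(-96 + S)) = 6 + 3*(2*S/(-96 + S)) = 6 + 6*S/(-96 + S))
Q(T) = 144 (Q(T) = ((-3 - 1*6) - 3)² = ((-3 - 6) - 3)² = (-9 - 3)² = (-12)² = 144)
(U(185) + Q(44)) - 22845 = (12*(-48 + 185)/(-96 + 185) + 144) - 22845 = (12*137/89 + 144) - 22845 = (12*(1/89)*137 + 144) - 22845 = (1644/89 + 144) - 22845 = 14460/89 - 22845 = -2018745/89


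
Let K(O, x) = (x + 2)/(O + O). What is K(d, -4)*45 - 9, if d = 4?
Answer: -81/4 ≈ -20.250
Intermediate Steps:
K(O, x) = (2 + x)/(2*O) (K(O, x) = (2 + x)/((2*O)) = (2 + x)*(1/(2*O)) = (2 + x)/(2*O))
K(d, -4)*45 - 9 = ((1/2)*(2 - 4)/4)*45 - 9 = ((1/2)*(1/4)*(-2))*45 - 9 = -1/4*45 - 9 = -45/4 - 9 = -81/4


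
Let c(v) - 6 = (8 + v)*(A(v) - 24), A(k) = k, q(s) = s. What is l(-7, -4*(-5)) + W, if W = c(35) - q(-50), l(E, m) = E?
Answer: 522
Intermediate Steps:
c(v) = 6 + (-24 + v)*(8 + v) (c(v) = 6 + (8 + v)*(v - 24) = 6 + (8 + v)*(-24 + v) = 6 + (-24 + v)*(8 + v))
W = 529 (W = (-186 + 35**2 - 16*35) - 1*(-50) = (-186 + 1225 - 560) + 50 = 479 + 50 = 529)
l(-7, -4*(-5)) + W = -7 + 529 = 522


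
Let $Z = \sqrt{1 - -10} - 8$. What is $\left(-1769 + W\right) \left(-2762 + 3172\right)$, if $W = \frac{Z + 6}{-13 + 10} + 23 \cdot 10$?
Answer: $- \frac{1892150}{3} - \frac{410 \sqrt{11}}{3} \approx -6.3117 \cdot 10^{5}$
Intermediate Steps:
$Z = -8 + \sqrt{11}$ ($Z = \sqrt{1 + 10} - 8 = \sqrt{11} - 8 = -8 + \sqrt{11} \approx -4.6834$)
$W = \frac{692}{3} - \frac{\sqrt{11}}{3}$ ($W = \frac{\left(-8 + \sqrt{11}\right) + 6}{-13 + 10} + 23 \cdot 10 = \frac{-2 + \sqrt{11}}{-3} + 230 = \left(-2 + \sqrt{11}\right) \left(- \frac{1}{3}\right) + 230 = \left(\frac{2}{3} - \frac{\sqrt{11}}{3}\right) + 230 = \frac{692}{3} - \frac{\sqrt{11}}{3} \approx 229.56$)
$\left(-1769 + W\right) \left(-2762 + 3172\right) = \left(-1769 + \left(\frac{692}{3} - \frac{\sqrt{11}}{3}\right)\right) \left(-2762 + 3172\right) = \left(- \frac{4615}{3} - \frac{\sqrt{11}}{3}\right) 410 = - \frac{1892150}{3} - \frac{410 \sqrt{11}}{3}$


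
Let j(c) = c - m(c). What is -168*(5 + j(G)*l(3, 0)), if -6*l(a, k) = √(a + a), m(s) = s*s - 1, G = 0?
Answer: -840 + 28*√6 ≈ -771.41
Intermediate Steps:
m(s) = -1 + s² (m(s) = s² - 1 = -1 + s²)
l(a, k) = -√2*√a/6 (l(a, k) = -√(a + a)/6 = -√2*√a/6)
j(c) = 1 + c - c² (j(c) = c - (-1 + c²) = c + (1 - c²) = 1 + c - c²)
-168*(5 + j(G)*l(3, 0)) = -168*(5 + (1 + 0 - 1*0²)*(-√2*√3/6)) = -168*(5 + (1 + 0 - 1*0)*(-√6/6)) = -168*(5 + (1 + 0 + 0)*(-√6/6)) = -168*(5 + 1*(-√6/6)) = -168*(5 - √6/6) = -840 + 28*√6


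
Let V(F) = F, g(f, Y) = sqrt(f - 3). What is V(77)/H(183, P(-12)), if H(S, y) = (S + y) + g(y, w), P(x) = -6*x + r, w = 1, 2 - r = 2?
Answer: 6545/21652 - 77*sqrt(69)/64956 ≈ 0.29243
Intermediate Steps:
r = 0 (r = 2 - 1*2 = 2 - 2 = 0)
g(f, Y) = sqrt(-3 + f)
P(x) = -6*x (P(x) = -6*x + 0 = -6*x)
H(S, y) = S + y + sqrt(-3 + y) (H(S, y) = (S + y) + sqrt(-3 + y) = S + y + sqrt(-3 + y))
V(77)/H(183, P(-12)) = 77/(183 - 6*(-12) + sqrt(-3 - 6*(-12))) = 77/(183 + 72 + sqrt(-3 + 72)) = 77/(183 + 72 + sqrt(69)) = 77/(255 + sqrt(69))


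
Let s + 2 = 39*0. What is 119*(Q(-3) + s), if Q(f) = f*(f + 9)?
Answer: -2380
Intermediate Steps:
Q(f) = f*(9 + f)
s = -2 (s = -2 + 39*0 = -2 + 0 = -2)
119*(Q(-3) + s) = 119*(-3*(9 - 3) - 2) = 119*(-3*6 - 2) = 119*(-18 - 2) = 119*(-20) = -2380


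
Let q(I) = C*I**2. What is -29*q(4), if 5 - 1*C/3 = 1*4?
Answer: -1392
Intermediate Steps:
C = 3 (C = 15 - 3*4 = 15 - 12 = 3)
q(I) = 3*I**2
-29*q(4) = -87*4**2 = -87*16 = -29*48 = -1392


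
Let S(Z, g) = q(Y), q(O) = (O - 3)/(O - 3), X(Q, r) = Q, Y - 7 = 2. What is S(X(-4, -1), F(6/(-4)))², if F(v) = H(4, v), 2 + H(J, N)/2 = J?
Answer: 1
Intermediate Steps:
H(J, N) = -4 + 2*J
F(v) = 4 (F(v) = -4 + 2*4 = -4 + 8 = 4)
Y = 9 (Y = 7 + 2 = 9)
q(O) = 1 (q(O) = (-3 + O)/(-3 + O) = 1)
S(Z, g) = 1
S(X(-4, -1), F(6/(-4)))² = 1² = 1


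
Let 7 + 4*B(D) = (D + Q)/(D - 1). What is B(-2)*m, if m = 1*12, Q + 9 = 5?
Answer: -15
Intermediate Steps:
Q = -4 (Q = -9 + 5 = -4)
m = 12
B(D) = -7/4 + (-4 + D)/(4*(-1 + D)) (B(D) = -7/4 + ((D - 4)/(D - 1))/4 = -7/4 + ((-4 + D)/(-1 + D))/4 = -7/4 + (-4 + D)/(4*(-1 + D)))
B(-2)*m = (3*(1 - 2*(-2))/(4*(-1 - 2)))*12 = ((¾)*(1 + 4)/(-3))*12 = ((¾)*(-⅓)*5)*12 = -5/4*12 = -15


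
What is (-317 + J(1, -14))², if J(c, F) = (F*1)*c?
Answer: 109561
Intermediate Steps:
J(c, F) = F*c
(-317 + J(1, -14))² = (-317 - 14*1)² = (-317 - 14)² = (-331)² = 109561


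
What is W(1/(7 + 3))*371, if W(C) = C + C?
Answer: 371/5 ≈ 74.200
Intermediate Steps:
W(C) = 2*C
W(1/(7 + 3))*371 = (2/(7 + 3))*371 = (2/10)*371 = (2*(⅒))*371 = (⅕)*371 = 371/5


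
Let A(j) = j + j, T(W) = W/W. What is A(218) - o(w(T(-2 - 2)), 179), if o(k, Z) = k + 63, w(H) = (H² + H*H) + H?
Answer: 370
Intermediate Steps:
T(W) = 1
w(H) = H + 2*H² (w(H) = (H² + H²) + H = 2*H² + H = H + 2*H²)
A(j) = 2*j
o(k, Z) = 63 + k
A(218) - o(w(T(-2 - 2)), 179) = 2*218 - (63 + 1*(1 + 2*1)) = 436 - (63 + 1*(1 + 2)) = 436 - (63 + 1*3) = 436 - (63 + 3) = 436 - 1*66 = 436 - 66 = 370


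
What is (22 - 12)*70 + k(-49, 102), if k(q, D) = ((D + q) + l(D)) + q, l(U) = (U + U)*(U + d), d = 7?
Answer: 22940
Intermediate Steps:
l(U) = 2*U*(7 + U) (l(U) = (U + U)*(U + 7) = (2*U)*(7 + U) = 2*U*(7 + U))
k(q, D) = D + 2*q + 2*D*(7 + D) (k(q, D) = ((D + q) + 2*D*(7 + D)) + q = (D + q + 2*D*(7 + D)) + q = D + 2*q + 2*D*(7 + D))
(22 - 12)*70 + k(-49, 102) = (22 - 12)*70 + (102 + 2*(-49) + 2*102*(7 + 102)) = 10*70 + (102 - 98 + 2*102*109) = 700 + (102 - 98 + 22236) = 700 + 22240 = 22940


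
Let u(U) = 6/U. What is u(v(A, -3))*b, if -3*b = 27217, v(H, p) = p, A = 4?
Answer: 54434/3 ≈ 18145.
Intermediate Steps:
b = -27217/3 (b = -⅓*27217 = -27217/3 ≈ -9072.3)
u(v(A, -3))*b = (6/(-3))*(-27217/3) = (6*(-⅓))*(-27217/3) = -2*(-27217/3) = 54434/3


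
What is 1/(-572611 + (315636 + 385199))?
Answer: 1/128224 ≈ 7.7989e-6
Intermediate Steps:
1/(-572611 + (315636 + 385199)) = 1/(-572611 + 700835) = 1/128224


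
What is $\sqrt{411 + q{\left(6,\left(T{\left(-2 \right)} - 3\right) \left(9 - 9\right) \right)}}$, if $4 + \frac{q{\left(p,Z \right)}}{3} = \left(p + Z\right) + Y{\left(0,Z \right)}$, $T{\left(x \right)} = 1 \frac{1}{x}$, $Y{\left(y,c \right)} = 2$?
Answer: $3 \sqrt{47} \approx 20.567$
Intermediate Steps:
$T{\left(x \right)} = \frac{1}{x}$
$q{\left(p,Z \right)} = -6 + 3 Z + 3 p$ ($q{\left(p,Z \right)} = -12 + 3 \left(\left(p + Z\right) + 2\right) = -12 + 3 \left(\left(Z + p\right) + 2\right) = -12 + 3 \left(2 + Z + p\right) = -12 + \left(6 + 3 Z + 3 p\right) = -6 + 3 Z + 3 p$)
$\sqrt{411 + q{\left(6,\left(T{\left(-2 \right)} - 3\right) \left(9 - 9\right) \right)}} = \sqrt{411 + \left(-6 + 3 \left(\frac{1}{-2} - 3\right) \left(9 - 9\right) + 3 \cdot 6\right)} = \sqrt{411 + \left(-6 + 3 \left(- \frac{1}{2} - 3\right) 0 + 18\right)} = \sqrt{411 + \left(-6 + 3 \left(\left(- \frac{7}{2}\right) 0\right) + 18\right)} = \sqrt{411 + \left(-6 + 3 \cdot 0 + 18\right)} = \sqrt{411 + \left(-6 + 0 + 18\right)} = \sqrt{411 + 12} = \sqrt{423} = 3 \sqrt{47}$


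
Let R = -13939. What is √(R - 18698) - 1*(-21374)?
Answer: 21374 + I*√32637 ≈ 21374.0 + 180.66*I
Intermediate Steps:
√(R - 18698) - 1*(-21374) = √(-13939 - 18698) - 1*(-21374) = √(-32637) + 21374 = I*√32637 + 21374 = 21374 + I*√32637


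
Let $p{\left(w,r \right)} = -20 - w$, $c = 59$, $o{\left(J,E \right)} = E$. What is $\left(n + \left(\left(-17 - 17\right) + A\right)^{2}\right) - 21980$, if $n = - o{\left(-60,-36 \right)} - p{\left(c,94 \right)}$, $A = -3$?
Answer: $-20496$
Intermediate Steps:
$n = 115$ ($n = \left(-1\right) \left(-36\right) - \left(-20 - 59\right) = 36 - \left(-20 - 59\right) = 36 - -79 = 36 + 79 = 115$)
$\left(n + \left(\left(-17 - 17\right) + A\right)^{2}\right) - 21980 = \left(115 + \left(\left(-17 - 17\right) - 3\right)^{2}\right) - 21980 = \left(115 + \left(-34 - 3\right)^{2}\right) - 21980 = \left(115 + \left(-37\right)^{2}\right) - 21980 = \left(115 + 1369\right) - 21980 = 1484 - 21980 = -20496$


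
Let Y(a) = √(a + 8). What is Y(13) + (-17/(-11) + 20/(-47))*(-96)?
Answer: -55584/517 + √21 ≈ -102.93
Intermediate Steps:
Y(a) = √(8 + a)
Y(13) + (-17/(-11) + 20/(-47))*(-96) = √(8 + 13) + (-17/(-11) + 20/(-47))*(-96) = √21 + (-17*(-1/11) + 20*(-1/47))*(-96) = √21 + (17/11 - 20/47)*(-96) = √21 + (579/517)*(-96) = √21 - 55584/517 = -55584/517 + √21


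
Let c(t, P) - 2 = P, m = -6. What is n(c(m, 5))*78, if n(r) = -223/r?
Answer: -17394/7 ≈ -2484.9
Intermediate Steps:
c(t, P) = 2 + P
n(c(m, 5))*78 = -223/(2 + 5)*78 = -223/7*78 = -17394/7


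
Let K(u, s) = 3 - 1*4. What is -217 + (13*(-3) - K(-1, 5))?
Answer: -255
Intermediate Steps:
K(u, s) = -1 (K(u, s) = 3 - 4 = -1)
-217 + (13*(-3) - K(-1, 5)) = -217 + (13*(-3) - 1*(-1)) = -217 + (-39 + 1) = -217 - 38 = -255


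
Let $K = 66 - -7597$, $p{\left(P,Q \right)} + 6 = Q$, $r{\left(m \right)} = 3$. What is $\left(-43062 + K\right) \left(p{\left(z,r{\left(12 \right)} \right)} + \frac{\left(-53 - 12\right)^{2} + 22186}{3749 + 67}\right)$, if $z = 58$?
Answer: $- \frac{529675237}{3816} \approx -1.388 \cdot 10^{5}$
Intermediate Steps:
$p{\left(P,Q \right)} = -6 + Q$
$K = 7663$ ($K = 66 + 7597 = 7663$)
$\left(-43062 + K\right) \left(p{\left(z,r{\left(12 \right)} \right)} + \frac{\left(-53 - 12\right)^{2} + 22186}{3749 + 67}\right) = \left(-43062 + 7663\right) \left(\left(-6 + 3\right) + \frac{\left(-53 - 12\right)^{2} + 22186}{3749 + 67}\right) = - 35399 \left(-3 + \frac{\left(-65\right)^{2} + 22186}{3816}\right) = - 35399 \left(-3 + \left(4225 + 22186\right) \frac{1}{3816}\right) = - 35399 \left(-3 + 26411 \cdot \frac{1}{3816}\right) = - 35399 \left(-3 + \frac{26411}{3816}\right) = \left(-35399\right) \frac{14963}{3816} = - \frac{529675237}{3816}$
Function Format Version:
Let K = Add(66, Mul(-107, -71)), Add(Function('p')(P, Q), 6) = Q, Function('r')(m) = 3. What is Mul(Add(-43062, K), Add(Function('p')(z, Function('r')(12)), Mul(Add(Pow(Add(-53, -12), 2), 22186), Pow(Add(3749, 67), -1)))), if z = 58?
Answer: Rational(-529675237, 3816) ≈ -1.3880e+5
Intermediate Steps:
Function('p')(P, Q) = Add(-6, Q)
K = 7663 (K = Add(66, 7597) = 7663)
Mul(Add(-43062, K), Add(Function('p')(z, Function('r')(12)), Mul(Add(Pow(Add(-53, -12), 2), 22186), Pow(Add(3749, 67), -1)))) = Mul(Add(-43062, 7663), Add(Add(-6, 3), Mul(Add(Pow(Add(-53, -12), 2), 22186), Pow(Add(3749, 67), -1)))) = Mul(-35399, Add(-3, Mul(Add(Pow(-65, 2), 22186), Pow(3816, -1)))) = Mul(-35399, Add(-3, Mul(Add(4225, 22186), Rational(1, 3816)))) = Mul(-35399, Add(-3, Mul(26411, Rational(1, 3816)))) = Mul(-35399, Add(-3, Rational(26411, 3816))) = Mul(-35399, Rational(14963, 3816)) = Rational(-529675237, 3816)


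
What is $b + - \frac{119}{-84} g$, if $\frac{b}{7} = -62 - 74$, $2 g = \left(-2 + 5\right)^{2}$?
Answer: $- \frac{7565}{8} \approx -945.63$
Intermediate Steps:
$g = \frac{9}{2}$ ($g = \frac{\left(-2 + 5\right)^{2}}{2} = \frac{3^{2}}{2} = \frac{1}{2} \cdot 9 = \frac{9}{2} \approx 4.5$)
$b = -952$ ($b = 7 \left(-62 - 74\right) = 7 \left(-136\right) = -952$)
$b + - \frac{119}{-84} g = -952 + - \frac{119}{-84} \cdot \frac{9}{2} = -952 + \left(-119\right) \left(- \frac{1}{84}\right) \frac{9}{2} = -952 + \frac{17}{12} \cdot \frac{9}{2} = -952 + \frac{51}{8} = - \frac{7565}{8}$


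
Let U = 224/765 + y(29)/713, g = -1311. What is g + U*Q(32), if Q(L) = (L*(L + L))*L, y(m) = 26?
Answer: 11055318277/545445 ≈ 20268.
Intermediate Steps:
U = 179602/545445 (U = 224/765 + 26/713 = 179602/545445 ≈ 0.32928)
Q(L) = 2*L**3 (Q(L) = (L*(2*L))*L = (2*L**2)*L = 2*L**3)
g + U*Q(32) = -1311 + 179602*(2*32**3)/545445 = -1311 + 179602*(2*32768)/545445 = -1311 + (179602/545445)*65536 = -1311 + 11770396672/545445 = 11055318277/545445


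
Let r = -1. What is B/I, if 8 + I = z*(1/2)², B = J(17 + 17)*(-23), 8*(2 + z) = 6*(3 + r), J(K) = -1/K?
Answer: -92/1105 ≈ -0.083258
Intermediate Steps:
z = -½ (z = -2 + (6*(3 - 1))/8 = -2 + (6*2)/8 = -2 + (⅛)*12 = -2 + 3/2 = -½ ≈ -0.50000)
B = 23/34 (B = -1/(17 + 17)*(-23) = -1/34*(-23) = 23/34 ≈ 0.67647)
I = -65/8 (I = -8 - (1/2)²/2 = -8 - (½)²/2 = -8 - ½*¼ = -8 - ⅛ = -65/8 ≈ -8.1250)
B/I = 23/(34*(-65/8)) = (23/34)*(-8/65) = -92/1105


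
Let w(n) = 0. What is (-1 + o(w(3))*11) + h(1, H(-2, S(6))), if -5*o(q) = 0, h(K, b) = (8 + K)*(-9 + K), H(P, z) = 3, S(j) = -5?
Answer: -73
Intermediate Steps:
h(K, b) = (-9 + K)*(8 + K)
o(q) = 0 (o(q) = -1/5*0 = 0)
(-1 + o(w(3))*11) + h(1, H(-2, S(6))) = (-1 + 0*11) + (-72 + 1**2 - 1*1) = (-1 + 0) + (-72 + 1 - 1) = -1 - 72 = -73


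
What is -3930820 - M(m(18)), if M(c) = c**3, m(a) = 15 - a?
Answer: -3930793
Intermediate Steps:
-3930820 - M(m(18)) = -3930820 - (15 - 1*18)**3 = -3930820 - (15 - 18)**3 = -3930820 - 1*(-3)**3 = -3930820 - 1*(-27) = -3930820 + 27 = -3930793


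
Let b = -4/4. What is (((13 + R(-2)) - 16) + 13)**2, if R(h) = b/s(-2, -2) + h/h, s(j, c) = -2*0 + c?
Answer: 529/4 ≈ 132.25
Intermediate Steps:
s(j, c) = c (s(j, c) = 0 + c = c)
b = -1 (b = -4*1/4 = -1)
R(h) = 3/2 (R(h) = -1/(-2) + h/h = -1*(-1/2) + 1 = 1/2 + 1 = 3/2)
(((13 + R(-2)) - 16) + 13)**2 = (((13 + 3/2) - 16) + 13)**2 = ((29/2 - 16) + 13)**2 = (-3/2 + 13)**2 = (23/2)**2 = 529/4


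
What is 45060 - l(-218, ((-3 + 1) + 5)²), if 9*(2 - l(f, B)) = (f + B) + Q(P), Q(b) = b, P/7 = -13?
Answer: 135074/3 ≈ 45025.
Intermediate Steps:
P = -91 (P = 7*(-13) = -91)
l(f, B) = 109/9 - B/9 - f/9 (l(f, B) = 2 - ((f + B) - 91)/9 = 2 - ((B + f) - 91)/9 = 2 - (-91 + B + f)/9 = 2 + (91/9 - B/9 - f/9) = 109/9 - B/9 - f/9)
45060 - l(-218, ((-3 + 1) + 5)²) = 45060 - (109/9 - ((-3 + 1) + 5)²/9 - ⅑*(-218)) = 45060 - (109/9 - (-2 + 5)²/9 + 218/9) = 45060 - (109/9 - ⅑*3² + 218/9) = 45060 - (109/9 - ⅑*9 + 218/9) = 45060 - (109/9 - 1 + 218/9) = 45060 - 1*106/3 = 45060 - 106/3 = 135074/3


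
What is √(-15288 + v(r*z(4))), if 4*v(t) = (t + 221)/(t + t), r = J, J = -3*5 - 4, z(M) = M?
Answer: I*√353219462/152 ≈ 123.65*I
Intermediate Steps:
J = -19 (J = -15 - 4 = -19)
r = -19
v(t) = (221 + t)/(8*t) (v(t) = ((t + 221)/(t + t))/4 = ((221 + t)/((2*t)))/4 = ((221 + t)*(1/(2*t)))/4 = ((221 + t)/(2*t))/4 = (221 + t)/(8*t))
√(-15288 + v(r*z(4))) = √(-15288 + (221 - 19*4)/(8*((-19*4)))) = √(-15288 + (⅛)*(221 - 76)/(-76)) = √(-15288 + (⅛)*(-1/76)*145) = √(-15288 - 145/608) = √(-9295249/608) = I*√353219462/152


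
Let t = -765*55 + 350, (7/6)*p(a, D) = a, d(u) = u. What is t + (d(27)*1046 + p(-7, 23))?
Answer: -13489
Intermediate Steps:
p(a, D) = 6*a/7
t = -41725 (t = -42075 + 350 = -41725)
t + (d(27)*1046 + p(-7, 23)) = -41725 + (27*1046 + (6/7)*(-7)) = -41725 + (28242 - 6) = -41725 + 28236 = -13489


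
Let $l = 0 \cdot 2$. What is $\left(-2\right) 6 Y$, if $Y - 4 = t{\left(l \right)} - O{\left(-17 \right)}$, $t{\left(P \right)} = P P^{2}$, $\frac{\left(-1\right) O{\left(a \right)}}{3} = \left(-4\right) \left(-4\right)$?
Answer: $-624$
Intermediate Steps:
$O{\left(a \right)} = -48$ ($O{\left(a \right)} = - 3 \left(\left(-4\right) \left(-4\right)\right) = \left(-3\right) 16 = -48$)
$l = 0$
$t{\left(P \right)} = P^{3}$
$Y = 52$ ($Y = 4 + \left(0^{3} - -48\right) = 4 + \left(0 + 48\right) = 4 + 48 = 52$)
$\left(-2\right) 6 Y = \left(-2\right) 6 \cdot 52 = \left(-12\right) 52 = -624$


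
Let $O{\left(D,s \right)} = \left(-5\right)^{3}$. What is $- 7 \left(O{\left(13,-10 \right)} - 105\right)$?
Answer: $1610$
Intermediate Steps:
$O{\left(D,s \right)} = -125$
$- 7 \left(O{\left(13,-10 \right)} - 105\right) = - 7 \left(-125 - 105\right) = \left(-7\right) \left(-230\right) = 1610$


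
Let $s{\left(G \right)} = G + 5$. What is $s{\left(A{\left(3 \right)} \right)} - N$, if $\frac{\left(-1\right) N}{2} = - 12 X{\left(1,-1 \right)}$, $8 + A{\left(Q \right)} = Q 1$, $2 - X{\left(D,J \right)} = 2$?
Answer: $0$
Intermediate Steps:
$X{\left(D,J \right)} = 0$ ($X{\left(D,J \right)} = 2 - 2 = 0$)
$A{\left(Q \right)} = -8 + Q$ ($A{\left(Q \right)} = -8 + Q 1 = -8 + Q$)
$s{\left(G \right)} = 5 + G$
$N = 0$ ($N = - 2 \left(\left(-12\right) 0\right) = \left(-2\right) 0 = 0$)
$s{\left(A{\left(3 \right)} \right)} - N = \left(5 + \left(-8 + 3\right)\right) - 0 = \left(5 - 5\right) + 0 = 0 + 0 = 0$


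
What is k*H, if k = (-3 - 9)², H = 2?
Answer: 288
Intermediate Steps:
k = 144 (k = (-12)² = 144)
k*H = 144*2 = 288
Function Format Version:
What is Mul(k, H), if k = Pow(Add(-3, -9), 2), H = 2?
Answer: 288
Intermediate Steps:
k = 144 (k = Pow(-12, 2) = 144)
Mul(k, H) = Mul(144, 2) = 288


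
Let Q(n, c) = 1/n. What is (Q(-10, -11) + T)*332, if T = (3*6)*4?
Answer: 119354/5 ≈ 23871.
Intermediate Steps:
T = 72 (T = 18*4 = 72)
(Q(-10, -11) + T)*332 = (1/(-10) + 72)*332 = (-⅒ + 72)*332 = (719/10)*332 = 119354/5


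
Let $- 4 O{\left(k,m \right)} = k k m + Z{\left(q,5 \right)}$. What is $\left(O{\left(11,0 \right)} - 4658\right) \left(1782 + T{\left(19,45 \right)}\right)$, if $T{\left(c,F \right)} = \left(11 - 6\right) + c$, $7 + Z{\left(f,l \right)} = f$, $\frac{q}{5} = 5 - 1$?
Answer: $- \frac{16836435}{2} \approx -8.4182 \cdot 10^{6}$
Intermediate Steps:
$q = 20$ ($q = 5 \left(5 - 1\right) = 5 \cdot 4 = 20$)
$Z{\left(f,l \right)} = -7 + f$
$O{\left(k,m \right)} = - \frac{13}{4} - \frac{m k^{2}}{4}$ ($O{\left(k,m \right)} = - \frac{k k m + \left(-7 + 20\right)}{4} = - \frac{k^{2} m + 13}{4} = - \frac{m k^{2} + 13}{4} = - \frac{13 + m k^{2}}{4} = - \frac{13}{4} - \frac{m k^{2}}{4}$)
$T{\left(c,F \right)} = 5 + c$
$\left(O{\left(11,0 \right)} - 4658\right) \left(1782 + T{\left(19,45 \right)}\right) = \left(\left(- \frac{13}{4} - 0 \cdot 11^{2}\right) - 4658\right) \left(1782 + \left(5 + 19\right)\right) = \left(\left(- \frac{13}{4} - 0 \cdot 121\right) - 4658\right) \left(1782 + 24\right) = \left(\left(- \frac{13}{4} + 0\right) - 4658\right) 1806 = \left(- \frac{13}{4} - 4658\right) 1806 = \left(- \frac{18645}{4}\right) 1806 = - \frac{16836435}{2}$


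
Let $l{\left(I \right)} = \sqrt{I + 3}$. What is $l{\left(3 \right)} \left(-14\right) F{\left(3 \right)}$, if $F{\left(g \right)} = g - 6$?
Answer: $42 \sqrt{6} \approx 102.88$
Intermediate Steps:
$F{\left(g \right)} = -6 + g$
$l{\left(I \right)} = \sqrt{3 + I}$
$l{\left(3 \right)} \left(-14\right) F{\left(3 \right)} = \sqrt{3 + 3} \left(-14\right) \left(-6 + 3\right) = \sqrt{6} \left(-14\right) \left(-3\right) = - 14 \sqrt{6} \left(-3\right) = 42 \sqrt{6}$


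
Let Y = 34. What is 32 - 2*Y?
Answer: -36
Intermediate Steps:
32 - 2*Y = 32 - 2*34 = 32 - 68 = -36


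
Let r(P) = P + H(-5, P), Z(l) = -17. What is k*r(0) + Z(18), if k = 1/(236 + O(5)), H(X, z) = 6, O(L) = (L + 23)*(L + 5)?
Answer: -1461/86 ≈ -16.988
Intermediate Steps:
O(L) = (5 + L)*(23 + L) (O(L) = (23 + L)*(5 + L) = (5 + L)*(23 + L))
k = 1/516 (k = 1/(236 + (115 + 5² + 28*5)) = 1/(236 + (115 + 25 + 140)) = 1/(236 + 280) = 1/516 ≈ 0.0019380)
r(P) = 6 + P (r(P) = P + 6 = 6 + P)
k*r(0) + Z(18) = (6 + 0)/516 - 17 = (1/516)*6 - 17 = 1/86 - 17 = -1461/86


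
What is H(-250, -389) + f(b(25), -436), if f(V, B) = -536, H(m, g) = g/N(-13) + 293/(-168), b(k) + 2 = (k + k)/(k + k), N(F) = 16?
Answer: -188851/336 ≈ -562.06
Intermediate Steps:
b(k) = -1 (b(k) = -2 + (k + k)/(k + k) = -2 + (2*k)/((2*k)) = -2 + (2*k)*(1/(2*k)) = -2 + 1 = -1)
H(m, g) = -293/168 + g/16 (H(m, g) = g/16 + 293/(-168) = g*(1/16) + 293*(-1/168) = g/16 - 293/168 = -293/168 + g/16)
H(-250, -389) + f(b(25), -436) = (-293/168 + (1/16)*(-389)) - 536 = (-293/168 - 389/16) - 536 = -8755/336 - 536 = -188851/336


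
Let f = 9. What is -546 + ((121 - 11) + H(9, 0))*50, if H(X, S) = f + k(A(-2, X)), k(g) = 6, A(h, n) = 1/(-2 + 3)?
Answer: 5704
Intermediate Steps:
A(h, n) = 1 (A(h, n) = 1/1 = 1)
H(X, S) = 15 (H(X, S) = 9 + 6 = 15)
-546 + ((121 - 11) + H(9, 0))*50 = -546 + ((121 - 11) + 15)*50 = -546 + (110 + 15)*50 = -546 + 125*50 = -546 + 6250 = 5704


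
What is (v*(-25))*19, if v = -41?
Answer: 19475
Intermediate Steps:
(v*(-25))*19 = -41*(-25)*19 = 1025*19 = 19475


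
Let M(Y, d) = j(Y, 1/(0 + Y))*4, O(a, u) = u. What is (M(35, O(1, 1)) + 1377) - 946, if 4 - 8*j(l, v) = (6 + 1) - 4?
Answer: 863/2 ≈ 431.50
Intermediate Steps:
j(l, v) = ⅛ (j(l, v) = ½ - ((6 + 1) - 4)/8 = ½ - (7 - 4)/8 = ½ - ⅛*3 = ½ - 3/8 = ⅛)
M(Y, d) = ½ (M(Y, d) = (⅛)*4 = ½)
(M(35, O(1, 1)) + 1377) - 946 = (½ + 1377) - 946 = 2755/2 - 946 = 863/2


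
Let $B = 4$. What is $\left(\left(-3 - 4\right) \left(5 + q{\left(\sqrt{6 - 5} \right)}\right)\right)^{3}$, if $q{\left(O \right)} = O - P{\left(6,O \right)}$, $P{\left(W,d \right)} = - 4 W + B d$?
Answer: $-6028568$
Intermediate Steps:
$P{\left(W,d \right)} = - 4 W + 4 d$
$q{\left(O \right)} = 24 - 3 O$ ($q{\left(O \right)} = O - \left(\left(-4\right) 6 + 4 O\right) = O - \left(-24 + 4 O\right) = 24 - 3 O$)
$\left(\left(-3 - 4\right) \left(5 + q{\left(\sqrt{6 - 5} \right)}\right)\right)^{3} = \left(\left(-3 - 4\right) \left(5 + \left(24 - 3 \sqrt{6 - 5}\right)\right)\right)^{3} = \left(\left(-3 - 4\right) \left(5 + \left(24 - 3 \sqrt{1}\right)\right)\right)^{3} = \left(- 7 \left(5 + \left(24 - 3\right)\right)\right)^{3} = \left(- 7 \left(5 + 21\right)\right)^{3} = \left(\left(-7\right) 26\right)^{3} = \left(-182\right)^{3} = -6028568$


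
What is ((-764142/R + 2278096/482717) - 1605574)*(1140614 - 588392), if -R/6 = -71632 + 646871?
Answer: -246197484503172888297678/277677644363 ≈ -8.8663e+11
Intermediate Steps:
R = -3451434 (R = -6*(-71632 + 646871) = -6*575239 = -3451434)
((-764142/R + 2278096/482717) - 1605574)*(1140614 - 588392) = ((-764142/(-3451434) + 2278096/482717) - 1605574)*(1140614 - 588392) = ((-764142*(-1/3451434) + 2278096*(1/482717)) - 1605574)*552222 = ((127357/575239 + 2278096/482717) - 1605574)*552222 = (1371927053913/277677644363 - 1605574)*552222 = -445830634243425449/277677644363*552222 = -246197484503172888297678/277677644363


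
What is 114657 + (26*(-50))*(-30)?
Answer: 153657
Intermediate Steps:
114657 + (26*(-50))*(-30) = 114657 - 1300*(-30) = 114657 + 39000 = 153657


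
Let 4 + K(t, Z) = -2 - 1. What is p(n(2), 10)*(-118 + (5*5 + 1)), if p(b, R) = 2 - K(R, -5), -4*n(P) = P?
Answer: -828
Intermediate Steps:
K(t, Z) = -7 (K(t, Z) = -4 + (-2 - 1) = -4 - 3 = -7)
n(P) = -P/4
p(b, R) = 9 (p(b, R) = 2 - 1*(-7) = 2 + 7 = 9)
p(n(2), 10)*(-118 + (5*5 + 1)) = 9*(-118 + (5*5 + 1)) = 9*(-118 + (25 + 1)) = 9*(-118 + 26) = 9*(-92) = -828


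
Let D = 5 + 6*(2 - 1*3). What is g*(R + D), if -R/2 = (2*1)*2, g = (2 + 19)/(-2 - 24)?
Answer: 189/26 ≈ 7.2692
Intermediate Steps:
g = -21/26 (g = 21/(-26) = 21*(-1/26) = -21/26 ≈ -0.80769)
R = -8 (R = -2*2*1*2 = -4*2 = -2*4 = -8)
D = -1 (D = 5 + 6*(2 - 3) = 5 + 6*(-1) = 5 - 6 = -1)
g*(R + D) = -21*(-8 - 1)/26 = -21/26*(-9) = 189/26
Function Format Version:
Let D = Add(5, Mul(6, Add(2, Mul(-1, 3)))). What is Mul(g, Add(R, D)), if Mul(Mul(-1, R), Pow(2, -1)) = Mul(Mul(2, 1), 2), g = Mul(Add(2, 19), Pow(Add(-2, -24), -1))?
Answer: Rational(189, 26) ≈ 7.2692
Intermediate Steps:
g = Rational(-21, 26) (g = Mul(21, Pow(-26, -1)) = Mul(21, Rational(-1, 26)) = Rational(-21, 26) ≈ -0.80769)
R = -8 (R = Mul(-2, Mul(Mul(2, 1), 2)) = Mul(-2, Mul(2, 2)) = Mul(-2, 4) = -8)
D = -1 (D = Add(5, Mul(6, Add(2, -3))) = Add(5, Mul(6, -1)) = Add(5, -6) = -1)
Mul(g, Add(R, D)) = Mul(Rational(-21, 26), Add(-8, -1)) = Mul(Rational(-21, 26), -9) = Rational(189, 26)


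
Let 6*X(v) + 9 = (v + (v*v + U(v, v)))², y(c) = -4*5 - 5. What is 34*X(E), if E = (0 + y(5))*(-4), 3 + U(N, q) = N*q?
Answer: 2288706600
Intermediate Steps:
U(N, q) = -3 + N*q
y(c) = -25 (y(c) = -20 - 5 = -25)
E = 100 (E = (0 - 25)*(-4) = -25*(-4) = 100)
X(v) = -3/2 + (-3 + v + 2*v²)²/6 (X(v) = -3/2 + (v + (v*v + (-3 + v*v)))²/6 = -3/2 + (v + (v² + (-3 + v²)))²/6 = -3/2 + (v + (-3 + 2*v²))²/6 = -3/2 + (-3 + v + 2*v²)²/6)
34*X(E) = 34*(-3/2 + (-3 + 100 + 2*100²)²/6) = 34*(-3/2 + (-3 + 100 + 2*10000)²/6) = 34*(-3/2 + (-3 + 100 + 20000)²/6) = 34*(-3/2 + (⅙)*20097²) = 34*(-3/2 + (⅙)*403889409) = 34*(-3/2 + 134629803/2) = 34*67314900 = 2288706600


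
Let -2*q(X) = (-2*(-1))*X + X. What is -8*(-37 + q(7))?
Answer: 380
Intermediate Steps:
q(X) = -3*X/2 (q(X) = -((-2*(-1))*X + X)/2 = -(2*X + X)/2 = -3*X/2)
-8*(-37 + q(7)) = -8*(-37 - 3/2*7) = -8*(-37 - 21/2) = -8*(-95/2) = 380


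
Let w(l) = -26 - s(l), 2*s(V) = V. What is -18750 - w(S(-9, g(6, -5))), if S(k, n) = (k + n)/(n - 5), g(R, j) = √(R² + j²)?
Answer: -168514/9 - √61/18 ≈ -18724.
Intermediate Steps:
S(k, n) = (k + n)/(-5 + n)
s(V) = V/2
w(l) = -26 - l/2
-18750 - w(S(-9, g(6, -5))) = -18750 - (-26 - (-9 + √(6² + (-5)²))/(2*(-5 + √(6² + (-5)²)))) = -18750 - (-26 - (-9 + √(36 + 25))/(2*(-5 + √(36 + 25)))) = -18750 - (-26 - (-9 + √61)/(2*(-5 + √61))) = -18750 + (26 + (-9 + √61)/(2*(-5 + √61))) = -18724 + (-9 + √61)/(2*(-5 + √61))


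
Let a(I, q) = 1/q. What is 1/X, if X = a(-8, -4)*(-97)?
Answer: 4/97 ≈ 0.041237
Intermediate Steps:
a(I, q) = 1/q
X = 97/4 (X = -97/(-4) = -1/4*(-97) = 97/4 ≈ 24.250)
1/X = 1/(97/4) = 4/97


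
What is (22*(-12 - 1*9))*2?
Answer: -924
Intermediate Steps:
(22*(-12 - 1*9))*2 = (22*(-12 - 9))*2 = (22*(-21))*2 = -462*2 = -924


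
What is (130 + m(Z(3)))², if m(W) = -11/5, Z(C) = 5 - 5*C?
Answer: 408321/25 ≈ 16333.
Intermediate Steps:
m(W) = -11/5 (m(W) = -11*⅕ = -11/5)
(130 + m(Z(3)))² = (130 - 11/5)² = (639/5)² = 408321/25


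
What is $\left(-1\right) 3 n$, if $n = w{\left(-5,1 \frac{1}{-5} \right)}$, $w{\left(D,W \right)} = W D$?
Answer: $-3$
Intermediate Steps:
$w{\left(D,W \right)} = D W$
$n = 1$ ($n = - 5 \cdot 1 \frac{1}{-5} = - 5 \cdot 1 \left(- \frac{1}{5}\right) = \left(-5\right) \left(- \frac{1}{5}\right) = 1$)
$\left(-1\right) 3 n = \left(-1\right) 3 \cdot 1 = \left(-3\right) 1 = -3$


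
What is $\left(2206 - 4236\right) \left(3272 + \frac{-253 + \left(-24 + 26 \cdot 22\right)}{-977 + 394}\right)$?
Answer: $- \frac{3871780430}{583} \approx -6.6411 \cdot 10^{6}$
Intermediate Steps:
$\left(2206 - 4236\right) \left(3272 + \frac{-253 + \left(-24 + 26 \cdot 22\right)}{-977 + 394}\right) = - 2030 \left(3272 + \frac{-253 + \left(-24 + 572\right)}{-583}\right) = - 2030 \left(3272 + \left(-253 + 548\right) \left(- \frac{1}{583}\right)\right) = - 2030 \left(3272 + 295 \left(- \frac{1}{583}\right)\right) = - 2030 \left(3272 - \frac{295}{583}\right) = \left(-2030\right) \frac{1907281}{583} = - \frac{3871780430}{583}$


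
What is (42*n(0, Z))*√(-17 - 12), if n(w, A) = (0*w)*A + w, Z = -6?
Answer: 0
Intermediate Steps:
n(w, A) = w (n(w, A) = 0*A + w = 0 + w = w)
(42*n(0, Z))*√(-17 - 12) = (42*0)*√(-17 - 12) = 0*√(-29) = 0*(I*√29) = 0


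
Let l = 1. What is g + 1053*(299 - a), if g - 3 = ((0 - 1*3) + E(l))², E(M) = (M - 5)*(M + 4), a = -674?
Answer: 1025101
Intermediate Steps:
E(M) = (-5 + M)*(4 + M)
g = 532 (g = 3 + ((0 - 1*3) + (-20 + 1² - 1*1))² = 3 + ((0 - 3) + (-20 + 1 - 1))² = 3 + (-3 - 20)² = 3 + (-23)² = 3 + 529 = 532)
g + 1053*(299 - a) = 532 + 1053*(299 - 1*(-674)) = 532 + 1053*(299 + 674) = 532 + 1053*973 = 532 + 1024569 = 1025101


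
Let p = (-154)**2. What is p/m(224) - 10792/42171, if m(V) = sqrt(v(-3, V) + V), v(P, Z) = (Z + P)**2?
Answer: -10792/42171 + 23716*sqrt(49065)/49065 ≈ 106.81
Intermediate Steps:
p = 23716
v(P, Z) = (P + Z)**2
m(V) = sqrt(V + (-3 + V)**2) (m(V) = sqrt((-3 + V)**2 + V) = sqrt(V + (-3 + V)**2))
p/m(224) - 10792/42171 = 23716/(sqrt(224 + (-3 + 224)**2)) - 10792/42171 = 23716/(sqrt(224 + 221**2)) - 10792*1/42171 = 23716/(sqrt(224 + 48841)) - 10792/42171 = 23716/(sqrt(49065)) - 10792/42171 = 23716*(sqrt(49065)/49065) - 10792/42171 = 23716*sqrt(49065)/49065 - 10792/42171 = -10792/42171 + 23716*sqrt(49065)/49065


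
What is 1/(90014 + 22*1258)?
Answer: 1/117690 ≈ 8.4969e-6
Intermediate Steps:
1/(90014 + 22*1258) = 1/(90014 + 27676) = 1/117690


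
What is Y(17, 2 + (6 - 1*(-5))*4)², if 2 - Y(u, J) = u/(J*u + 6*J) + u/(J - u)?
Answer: 1839123225/941385124 ≈ 1.9536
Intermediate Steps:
Y(u, J) = 2 - u/(J - u) - u/(6*J + J*u) (Y(u, J) = 2 - (u/(J*u + 6*J) + u/(J - u)) = 2 - (u/(6*J + J*u) + u/(J - u)) = 2 - (u/(J - u) + u/(6*J + J*u)) = 2 + (-u/(J - u) - u/(6*J + J*u)) = 2 - u/(J - u) - u/(6*J + J*u))
Y(17, 2 + (6 - 1*(-5))*4)² = ((17² + 12*(2 + (6 - 1*(-5))*4)² - 19*(2 + (6 - 1*(-5))*4)*17 - 3*(2 + (6 - 1*(-5))*4)*17² + 2*17*(2 + (6 - 1*(-5))*4)²)/((2 + (6 - 1*(-5))*4)*(-1*17² - 6*17 + 6*(2 + (6 - 1*(-5))*4) + (2 + (6 - 1*(-5))*4)*17)))² = ((289 + 12*(2 + (6 + 5)*4)² - 19*(2 + (6 + 5)*4)*17 - 3*(2 + (6 + 5)*4)*289 + 2*17*(2 + (6 + 5)*4)²)/((2 + (6 + 5)*4)*(-1*289 - 102 + 6*(2 + (6 + 5)*4) + (2 + (6 + 5)*4)*17)))² = ((289 + 12*(2 + 11*4)² - 19*(2 + 11*4)*17 - 3*(2 + 11*4)*289 + 2*17*(2 + 11*4)²)/((2 + 11*4)*(-289 - 102 + 6*(2 + 11*4) + (2 + 11*4)*17)))² = ((289 + 12*(2 + 44)² - 19*(2 + 44)*17 - 3*(2 + 44)*289 + 2*17*(2 + 44)²)/((2 + 44)*(-289 - 102 + 6*(2 + 44) + (2 + 44)*17)))² = ((289 + 12*46² - 19*46*17 - 3*46*289 + 2*17*46²)/(46*(-289 - 102 + 6*46 + 46*17)))² = ((289 + 12*2116 - 14858 - 39882 + 2*17*2116)/(46*(-289 - 102 + 276 + 782)))² = ((1/46)*(289 + 25392 - 14858 - 39882 + 71944)/667)² = ((1/46)*(1/667)*42885)² = (42885/30682)² = 1839123225/941385124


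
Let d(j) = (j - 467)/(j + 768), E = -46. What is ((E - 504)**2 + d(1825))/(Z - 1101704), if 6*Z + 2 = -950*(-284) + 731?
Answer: -4706303148/16438829135 ≈ -0.28629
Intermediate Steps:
Z = 270529/6 (Z = -1/3 + (-950*(-284) + 731)/6 = -1/3 + (269800 + 731)/6 = -1/3 + (1/6)*270531 = -1/3 + 90177/2 = 270529/6 ≈ 45088.)
d(j) = (-467 + j)/(768 + j)
((E - 504)**2 + d(1825))/(Z - 1101704) = ((-46 - 504)**2 + (-467 + 1825)/(768 + 1825))/(270529/6 - 1101704) = ((-550)**2 + 1358/2593)/(-6339695/6) = (302500 + (1/2593)*1358)*(-6/6339695) = (302500 + 1358/2593)*(-6/6339695) = (784383858/2593)*(-6/6339695) = -4706303148/16438829135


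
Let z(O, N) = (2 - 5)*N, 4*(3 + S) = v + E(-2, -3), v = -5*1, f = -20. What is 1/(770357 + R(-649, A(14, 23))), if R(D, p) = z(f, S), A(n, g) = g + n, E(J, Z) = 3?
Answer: 2/1540735 ≈ 1.2981e-6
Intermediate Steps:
v = -5
S = -7/2 (S = -3 + (-5 + 3)/4 = -3 + (¼)*(-2) = -3 - ½ = -7/2 ≈ -3.5000)
z(O, N) = -3*N
R(D, p) = 21/2 (R(D, p) = -3*(-7/2) = 21/2)
1/(770357 + R(-649, A(14, 23))) = 1/(770357 + 21/2) = 1/(1540735/2) = 2/1540735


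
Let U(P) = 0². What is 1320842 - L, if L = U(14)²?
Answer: 1320842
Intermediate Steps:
U(P) = 0
L = 0 (L = 0² = 0)
1320842 - L = 1320842 - 1*0 = 1320842 + 0 = 1320842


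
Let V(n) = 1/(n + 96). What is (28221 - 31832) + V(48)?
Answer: -519983/144 ≈ -3611.0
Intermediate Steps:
V(n) = 1/(96 + n)
(28221 - 31832) + V(48) = (28221 - 31832) + 1/(96 + 48) = -3611 + 1/144 = -519983/144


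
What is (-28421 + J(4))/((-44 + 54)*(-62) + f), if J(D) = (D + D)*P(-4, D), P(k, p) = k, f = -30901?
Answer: 28453/31521 ≈ 0.90267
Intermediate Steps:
J(D) = -8*D (J(D) = (D + D)*(-4) = (2*D)*(-4) = -8*D)
(-28421 + J(4))/((-44 + 54)*(-62) + f) = (-28421 - 8*4)/((-44 + 54)*(-62) - 30901) = (-28421 - 32)/(10*(-62) - 30901) = -28453/(-620 - 30901) = -28453/(-31521) = -28453*(-1/31521) = 28453/31521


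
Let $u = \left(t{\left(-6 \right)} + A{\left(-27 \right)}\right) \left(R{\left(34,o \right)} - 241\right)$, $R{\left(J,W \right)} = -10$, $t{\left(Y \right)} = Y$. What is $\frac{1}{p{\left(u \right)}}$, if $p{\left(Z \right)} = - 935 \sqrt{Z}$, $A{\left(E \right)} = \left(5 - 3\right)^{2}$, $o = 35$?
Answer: $- \frac{\sqrt{502}}{469370} \approx -4.7735 \cdot 10^{-5}$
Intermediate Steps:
$A{\left(E \right)} = 4$ ($A{\left(E \right)} = 2^{2} = 4$)
$u = 502$ ($u = \left(-6 + 4\right) \left(-10 - 241\right) = \left(-2\right) \left(-251\right) = 502$)
$\frac{1}{p{\left(u \right)}} = \frac{1}{\left(-935\right) \sqrt{502}} = - \frac{\sqrt{502}}{469370}$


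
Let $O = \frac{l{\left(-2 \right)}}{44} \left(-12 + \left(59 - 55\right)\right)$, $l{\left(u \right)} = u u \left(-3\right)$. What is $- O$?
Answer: $- \frac{24}{11} \approx -2.1818$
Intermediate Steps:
$l{\left(u \right)} = - 3 u^{2}$ ($l{\left(u \right)} = u^{2} \left(-3\right) = - 3 u^{2}$)
$O = \frac{24}{11}$ ($O = \frac{\left(-3\right) \left(-2\right)^{2}}{44} \left(-12 + \left(59 - 55\right)\right) = \left(-3\right) 4 \cdot \frac{1}{44} \left(-12 + 4\right) = \left(-12\right) \frac{1}{44} \left(-8\right) = \left(- \frac{3}{11}\right) \left(-8\right) = \frac{24}{11} \approx 2.1818$)
$- O = \left(-1\right) \frac{24}{11} = - \frac{24}{11}$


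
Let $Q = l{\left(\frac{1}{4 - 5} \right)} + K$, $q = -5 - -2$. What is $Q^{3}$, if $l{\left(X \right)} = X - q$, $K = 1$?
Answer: $27$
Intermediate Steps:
$q = -3$ ($q = -5 + 2 = -3$)
$l{\left(X \right)} = 3 + X$ ($l{\left(X \right)} = X - -3 = X + 3 = 3 + X$)
$Q = 3$ ($Q = \left(3 + \frac{1}{4 - 5}\right) + 1 = \left(3 + \frac{1}{-1}\right) + 1 = \left(3 - 1\right) + 1 = 2 + 1 = 3$)
$Q^{3} = 3^{3} = 27$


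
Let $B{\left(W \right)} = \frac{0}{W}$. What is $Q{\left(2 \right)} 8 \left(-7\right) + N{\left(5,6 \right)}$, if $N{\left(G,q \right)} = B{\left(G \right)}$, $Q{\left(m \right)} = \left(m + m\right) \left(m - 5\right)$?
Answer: $672$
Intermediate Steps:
$B{\left(W \right)} = 0$
$Q{\left(m \right)} = 2 m \left(-5 + m\right)$
$N{\left(G,q \right)} = 0$
$Q{\left(2 \right)} 8 \left(-7\right) + N{\left(5,6 \right)} = 2 \cdot 2 \left(-5 + 2\right) 8 \left(-7\right) + 0 = 2 \cdot 2 \left(-3\right) 8 \left(-7\right) + 0 = \left(-12\right) 8 \left(-7\right) + 0 = \left(-96\right) \left(-7\right) + 0 = 672 + 0 = 672$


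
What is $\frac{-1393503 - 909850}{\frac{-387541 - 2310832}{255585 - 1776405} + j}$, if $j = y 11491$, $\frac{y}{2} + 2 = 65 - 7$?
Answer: $- \frac{3502985309460}{1957285871813} \approx -1.7897$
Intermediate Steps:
$y = 112$ ($y = -4 + 2 \left(65 - 7\right) = -4 + 2 \cdot 58 = -4 + 116 = 112$)
$j = 1286992$ ($j = 112 \cdot 11491 = 1286992$)
$\frac{-1393503 - 909850}{\frac{-387541 - 2310832}{255585 - 1776405} + j} = \frac{-1393503 - 909850}{\frac{-387541 - 2310832}{255585 - 1776405} + 1286992} = - \frac{2303353}{- \frac{2698373}{-1520820} + 1286992} = - \frac{2303353}{\left(-2698373\right) \left(- \frac{1}{1520820}\right) + 1286992} = - \frac{2303353}{\frac{2698373}{1520820} + 1286992} = - \frac{2303353}{\frac{1957285871813}{1520820}} = \left(-2303353\right) \frac{1520820}{1957285871813} = - \frac{3502985309460}{1957285871813}$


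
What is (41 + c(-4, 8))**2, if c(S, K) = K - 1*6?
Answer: 1849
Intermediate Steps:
c(S, K) = -6 + K (c(S, K) = K - 6 = -6 + K)
(41 + c(-4, 8))**2 = (41 + (-6 + 8))**2 = (41 + 2)**2 = 43**2 = 1849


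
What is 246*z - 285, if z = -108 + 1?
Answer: -26607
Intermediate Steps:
z = -107
246*z - 285 = 246*(-107) - 285 = -26322 - 285 = -26607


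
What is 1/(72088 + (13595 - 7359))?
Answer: 1/78324 ≈ 1.2767e-5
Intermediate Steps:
1/(72088 + (13595 - 7359)) = 1/(72088 + 6236) = 1/78324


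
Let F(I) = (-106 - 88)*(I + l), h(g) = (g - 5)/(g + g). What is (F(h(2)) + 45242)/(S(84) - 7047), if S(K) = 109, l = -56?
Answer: -112503/13876 ≈ -8.1077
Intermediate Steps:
h(g) = (-5 + g)/(2*g) (h(g) = (-5 + g)/((2*g)) = (-5 + g)*(1/(2*g)) = (-5 + g)/(2*g))
F(I) = 10864 - 194*I (F(I) = (-106 - 88)*(I - 56) = -194*(-56 + I) = 10864 - 194*I)
(F(h(2)) + 45242)/(S(84) - 7047) = ((10864 - 97*(-5 + 2)/2) + 45242)/(109 - 7047) = ((10864 - 97*(-3)/2) + 45242)/(-6938) = ((10864 - 194*(-¾)) + 45242)*(-1/6938) = ((10864 + 291/2) + 45242)*(-1/6938) = (22019/2 + 45242)*(-1/6938) = (112503/2)*(-1/6938) = -112503/13876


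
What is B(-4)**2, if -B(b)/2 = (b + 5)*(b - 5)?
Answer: 324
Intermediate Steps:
B(b) = -2*(-5 + b)*(5 + b) (B(b) = -2*(b + 5)*(b - 5) = -2*(5 + b)*(-5 + b) = -2*(-5 + b)*(5 + b))
B(-4)**2 = (50 - 2*(-4)**2)**2 = (50 - 2*16)**2 = (50 - 32)**2 = 18**2 = 324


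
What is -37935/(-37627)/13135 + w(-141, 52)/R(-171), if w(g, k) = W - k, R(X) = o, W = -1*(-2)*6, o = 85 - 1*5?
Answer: -98830955/197692258 ≈ -0.49992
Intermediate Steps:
o = 80 (o = 85 - 5 = 80)
W = 12 (W = 2*6 = 12)
R(X) = 80
w(g, k) = 12 - k
-37935/(-37627)/13135 + w(-141, 52)/R(-171) = -37935/(-37627)/13135 + (12 - 1*52)/80 = -37935*(-1/37627)*(1/13135) + (12 - 52)*(1/80) = (37935/37627)*(1/13135) - 40*1/80 = 7587/98846129 - ½ = -98830955/197692258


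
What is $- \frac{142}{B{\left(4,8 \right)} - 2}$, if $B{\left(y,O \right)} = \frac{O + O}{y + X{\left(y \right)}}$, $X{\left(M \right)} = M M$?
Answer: $\frac{355}{3} \approx 118.33$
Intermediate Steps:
$X{\left(M \right)} = M^{2}$
$B{\left(y,O \right)} = \frac{2 O}{y + y^{2}}$ ($B{\left(y,O \right)} = \frac{O + O}{y + y^{2}} = \frac{2 O}{y + y^{2}}$)
$- \frac{142}{B{\left(4,8 \right)} - 2} = - \frac{142}{2 \cdot 8 \cdot \frac{1}{4} \frac{1}{1 + 4} - 2} = - \frac{142}{2 \cdot 8 \cdot \frac{1}{4} \cdot \frac{1}{5} - 2} = - \frac{142}{\frac{4}{5} - 2} = - \frac{142}{- \frac{6}{5}} = \left(-142\right) \left(- \frac{5}{6}\right) = \frac{355}{3}$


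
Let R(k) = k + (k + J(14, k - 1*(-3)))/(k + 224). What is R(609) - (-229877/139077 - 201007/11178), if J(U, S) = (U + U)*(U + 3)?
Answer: 84631120543/134348382 ≈ 629.94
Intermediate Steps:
J(U, S) = 2*U*(3 + U) (J(U, S) = (2*U)*(3 + U) = 2*U*(3 + U))
R(k) = k + (476 + k)/(224 + k) (R(k) = k + (k + 2*14*(3 + 14))/(k + 224) = k + (k + 2*14*17)/(224 + k) = k + (k + 476)/(224 + k) = k + (476 + k)/(224 + k))
R(609) - (-229877/139077 - 201007/11178) = (476 + 609**2 + 225*609)/(224 + 609) - (-229877/139077 - 201007/11178) = (476 + 370881 + 137025)/833 - (-229877*1/139077 - 201007*1/11178) = (1/833)*508382 - (-229877/139077 - 201007/11178) = 72626/119 - 1*(-376852045/19192626) = 72626/119 + 376852045/19192626 = 84631120543/134348382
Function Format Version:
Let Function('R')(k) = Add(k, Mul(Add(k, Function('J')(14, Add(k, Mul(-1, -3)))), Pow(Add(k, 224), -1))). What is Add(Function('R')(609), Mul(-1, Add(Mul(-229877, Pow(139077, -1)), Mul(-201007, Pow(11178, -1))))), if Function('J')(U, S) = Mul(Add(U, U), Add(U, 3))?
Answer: Rational(84631120543, 134348382) ≈ 629.94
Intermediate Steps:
Function('J')(U, S) = Mul(2, U, Add(3, U)) (Function('J')(U, S) = Mul(Mul(2, U), Add(3, U)) = Mul(2, U, Add(3, U)))
Function('R')(k) = Add(k, Mul(Pow(Add(224, k), -1), Add(476, k))) (Function('R')(k) = Add(k, Mul(Add(k, Mul(2, 14, Add(3, 14))), Pow(Add(k, 224), -1))) = Add(k, Mul(Add(k, Mul(2, 14, 17)), Pow(Add(224, k), -1))) = Add(k, Mul(Add(k, 476), Pow(Add(224, k), -1))) = Add(k, Mul(Add(476, k), Pow(Add(224, k), -1))) = Add(k, Mul(Pow(Add(224, k), -1), Add(476, k))))
Add(Function('R')(609), Mul(-1, Add(Mul(-229877, Pow(139077, -1)), Mul(-201007, Pow(11178, -1))))) = Add(Mul(Pow(Add(224, 609), -1), Add(476, Pow(609, 2), Mul(225, 609))), Mul(-1, Add(Mul(-229877, Pow(139077, -1)), Mul(-201007, Pow(11178, -1))))) = Add(Mul(Pow(833, -1), Add(476, 370881, 137025)), Mul(-1, Add(Mul(-229877, Rational(1, 139077)), Mul(-201007, Rational(1, 11178))))) = Add(Mul(Rational(1, 833), 508382), Mul(-1, Add(Rational(-229877, 139077), Rational(-201007, 11178)))) = Add(Rational(72626, 119), Mul(-1, Rational(-376852045, 19192626))) = Add(Rational(72626, 119), Rational(376852045, 19192626)) = Rational(84631120543, 134348382)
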